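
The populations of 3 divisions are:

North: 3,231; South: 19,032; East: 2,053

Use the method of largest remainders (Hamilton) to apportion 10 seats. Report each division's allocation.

North 1; South 8; East 1

Total 24316; standard divisor 24316/10 ≈ 2431.6.
Standard quotas: North 1.3288, South 7.8269, East 0.8443.
Lower quotas: North 1, South 7, East 0 (sum 8, leaving 2 seats).
Remainders in descending order: East 0.8443, South 0.8269, North 0.3288.
Largest remainders: East, South receive the extra seats.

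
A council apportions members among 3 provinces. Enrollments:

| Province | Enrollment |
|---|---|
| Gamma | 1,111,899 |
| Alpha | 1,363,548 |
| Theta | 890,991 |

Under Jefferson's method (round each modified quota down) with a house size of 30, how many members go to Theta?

Standard divisor 3366438/30 ≈ 112214.6; standard quotas: Gamma 9.909, Alpha 12.151, Theta 7.940.
Rounding down gives 9, 12, 7 = 28 seats, so the divisor must be adjusted.
With modified divisor 108000: modified quotas Gamma 10.295, Alpha 12.625, Theta 8.250.
Rounding down: Gamma 10, Alpha 12, Theta 8 (total 30).
Theta receives 8.

8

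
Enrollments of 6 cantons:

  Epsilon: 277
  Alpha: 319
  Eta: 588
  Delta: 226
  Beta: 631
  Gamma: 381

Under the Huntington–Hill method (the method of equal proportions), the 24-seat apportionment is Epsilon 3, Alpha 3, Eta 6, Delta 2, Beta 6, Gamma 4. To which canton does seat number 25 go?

Priority for the next seat is population ÷ (√(s·(s+1))).
Priorities: Epsilon 79.963, Alpha 92.087, Eta 90.730, Delta 92.264, Beta 97.365, Gamma 85.194.
Highest priority: Beta.

Beta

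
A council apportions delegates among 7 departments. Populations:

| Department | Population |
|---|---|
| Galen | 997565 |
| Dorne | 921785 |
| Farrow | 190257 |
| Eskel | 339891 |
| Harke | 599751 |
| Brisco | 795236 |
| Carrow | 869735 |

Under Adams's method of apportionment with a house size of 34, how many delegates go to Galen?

Standard divisor 4714220/34 ≈ 138653.529; standard quotas: Galen 7.195, Dorne 6.648, Farrow 1.372, Eskel 2.451, Harke 4.326, Brisco 5.735, Carrow 6.273.
Rounding up gives 8, 7, 2, 3, 5, 6, 7 = 38 seats, so the divisor must be adjusted.
With modified divisor 156300: modified quotas Galen 6.382, Dorne 5.898, Farrow 1.217, Eskel 2.175, Harke 3.837, Brisco 5.088, Carrow 5.565.
Rounding up: Galen 7, Dorne 6, Farrow 2, Eskel 3, Harke 4, Brisco 6, Carrow 6 (total 34).
Galen receives 7.

7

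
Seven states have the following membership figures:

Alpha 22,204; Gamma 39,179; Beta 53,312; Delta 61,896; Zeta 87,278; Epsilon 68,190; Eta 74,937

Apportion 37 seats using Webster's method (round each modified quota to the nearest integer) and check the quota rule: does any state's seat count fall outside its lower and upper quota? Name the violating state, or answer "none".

none

Standard quotas: Alpha 2.019, Gamma 3.562, Beta 4.847, Delta 5.627, Zeta 7.934, Epsilon 6.199, Eta 6.813.
Webster allocation: Alpha 2, Gamma 3, Beta 5, Delta 6, Zeta 8, Epsilon 6, Eta 7.
Every allocation lies between the lower and upper quota.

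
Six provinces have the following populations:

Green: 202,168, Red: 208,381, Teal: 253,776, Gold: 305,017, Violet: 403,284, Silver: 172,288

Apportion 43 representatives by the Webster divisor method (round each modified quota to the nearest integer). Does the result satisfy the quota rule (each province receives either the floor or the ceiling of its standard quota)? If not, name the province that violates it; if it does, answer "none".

Standard quotas: Green 5.627, Red 5.800, Teal 7.063, Gold 8.490, Violet 11.225, Silver 4.795.
Webster allocation: Green 6, Red 6, Teal 7, Gold 8, Violet 11, Silver 5.
Every allocation lies between the lower and upper quota.

none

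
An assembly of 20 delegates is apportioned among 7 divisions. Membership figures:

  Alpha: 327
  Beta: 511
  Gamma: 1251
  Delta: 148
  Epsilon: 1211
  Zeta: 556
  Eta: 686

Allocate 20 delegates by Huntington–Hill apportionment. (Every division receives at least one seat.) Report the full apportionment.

With divisor 230: modified quotas Alpha 1.422, Beta 2.222, Gamma 5.439, Delta 0.643, Epsilon 5.265, Zeta 2.417, Eta 2.983.
Geometric-mean thresholds: Alpha √(1·2)=1.414, Beta √(2·3)=2.449, Gamma √(5·6)=5.477, Delta (min 1), Epsilon √(5·6)=5.477, Zeta √(2·3)=2.449, Eta √(2·3)=2.449.
Each quota rounded against its threshold gives Alpha 2, Beta 2, Gamma 5, Delta 1, Epsilon 5, Zeta 2, Eta 3 (total 20).

Alpha 2; Beta 2; Gamma 5; Delta 1; Epsilon 5; Zeta 2; Eta 3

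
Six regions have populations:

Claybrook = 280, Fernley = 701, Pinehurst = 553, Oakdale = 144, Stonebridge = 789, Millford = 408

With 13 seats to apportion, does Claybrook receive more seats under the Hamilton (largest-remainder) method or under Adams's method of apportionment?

Hamilton: Claybrook 1, Fernley 3, Pinehurst 2, Oakdale 1, Stonebridge 4, Millford 2.
Adams: Claybrook 2, Fernley 3, Pinehurst 2, Oakdale 1, Stonebridge 3, Millford 2.
Claybrook gets 1 under Hamilton and 2 under Adams.

Adams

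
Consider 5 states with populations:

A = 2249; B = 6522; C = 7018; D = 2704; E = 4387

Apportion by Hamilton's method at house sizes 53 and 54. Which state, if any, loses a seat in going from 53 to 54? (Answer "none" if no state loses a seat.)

D

At 53 seats: A 5, B 15, C 16, D 7, E 10.
At 54 seats: A 5, B 16, C 17, D 6, E 10.
D drops from 7 to 6.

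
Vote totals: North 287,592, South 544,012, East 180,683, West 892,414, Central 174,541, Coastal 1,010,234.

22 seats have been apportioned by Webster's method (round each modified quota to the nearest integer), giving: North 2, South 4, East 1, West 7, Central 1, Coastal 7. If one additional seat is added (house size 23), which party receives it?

Priority for the next seat is population ÷ (current seats + 0.5).
Priorities: North 115036.800, South 120891.556, East 120455.333, West 118988.533, Central 116360.667, Coastal 134697.867.
Highest priority: Coastal.

Coastal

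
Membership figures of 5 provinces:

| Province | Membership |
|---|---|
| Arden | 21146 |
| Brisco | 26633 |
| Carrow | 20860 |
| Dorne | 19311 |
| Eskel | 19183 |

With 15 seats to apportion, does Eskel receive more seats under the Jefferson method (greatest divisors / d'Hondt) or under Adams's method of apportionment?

Jefferson: Arden 3, Brisco 4, Carrow 3, Dorne 3, Eskel 2.
Adams: Arden 3, Brisco 3, Carrow 3, Dorne 3, Eskel 3.
Eskel gets 2 under Jefferson and 3 under Adams.

Adams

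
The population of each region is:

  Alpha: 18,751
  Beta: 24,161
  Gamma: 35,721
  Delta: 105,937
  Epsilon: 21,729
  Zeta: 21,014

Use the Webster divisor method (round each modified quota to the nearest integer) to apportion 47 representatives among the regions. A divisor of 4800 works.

Alpha: 4; Beta: 5; Gamma: 7; Delta: 22; Epsilon: 5; Zeta: 4

With modified divisor 4800: modified quotas Alpha 3.906, Beta 5.034, Gamma 7.442, Delta 22.070, Epsilon 4.527, Zeta 4.378.
Rounding to the nearest integer: Alpha 4, Beta 5, Gamma 7, Delta 22, Epsilon 5, Zeta 4 (total 47).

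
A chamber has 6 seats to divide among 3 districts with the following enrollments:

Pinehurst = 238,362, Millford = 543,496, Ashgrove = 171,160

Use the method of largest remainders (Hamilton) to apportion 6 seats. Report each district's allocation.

Pinehurst=2, Millford=3, Ashgrove=1

Standard divisor: 953018 ÷ 6 ≈ 158836.333.
Standard quotas: Pinehurst 1.5007, Millford 3.4217, Ashgrove 1.0776.
Lower quotas: Pinehurst 1, Millford 3, Ashgrove 1 (sum 5, leaving 1 seat).
Remainders in descending order: Pinehurst 0.5007, Millford 0.4217, Ashgrove 0.0776.
The surplus seat goes to Pinehurst.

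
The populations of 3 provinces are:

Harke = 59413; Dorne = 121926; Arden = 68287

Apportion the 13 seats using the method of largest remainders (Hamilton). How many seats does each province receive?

Total 249626; standard divisor 249626/13 = 19202.
Standard quotas: Harke 3.0941, Dorne 6.3497, Arden 3.5562.
Lower quotas: Harke 3, Dorne 6, Arden 3 (sum 12, leaving 1 seat).
Remainders in descending order: Arden 0.5562, Dorne 0.3497, Harke 0.0941.
Largest remainder: Arden receives the extra seat.

Harke 3, Dorne 6, Arden 4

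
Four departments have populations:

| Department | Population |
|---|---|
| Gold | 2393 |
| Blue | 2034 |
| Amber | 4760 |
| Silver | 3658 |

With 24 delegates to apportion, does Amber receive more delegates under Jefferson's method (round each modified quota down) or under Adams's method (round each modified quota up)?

Jefferson

Jefferson: Gold 4, Blue 4, Amber 9, Silver 7.
Adams: Gold 5, Blue 4, Amber 8, Silver 7.
Amber gets 9 under Jefferson and 8 under Adams.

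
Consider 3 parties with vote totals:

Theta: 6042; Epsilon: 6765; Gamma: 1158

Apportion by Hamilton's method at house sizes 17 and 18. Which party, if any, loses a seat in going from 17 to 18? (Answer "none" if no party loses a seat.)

Gamma

At 17 seats: Theta 7, Epsilon 8, Gamma 2.
At 18 seats: Theta 8, Epsilon 9, Gamma 1.
Gamma drops from 2 to 1.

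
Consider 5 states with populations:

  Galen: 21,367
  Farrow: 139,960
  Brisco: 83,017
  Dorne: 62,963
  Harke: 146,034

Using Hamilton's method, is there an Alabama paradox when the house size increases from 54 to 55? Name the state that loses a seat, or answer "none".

At 54 seats: Galen 3, Farrow 17, Brisco 10, Dorne 7, Harke 17.
At 55 seats: Galen 2, Farrow 17, Brisco 10, Dorne 8, Harke 18.
Galen drops from 3 to 2.

Galen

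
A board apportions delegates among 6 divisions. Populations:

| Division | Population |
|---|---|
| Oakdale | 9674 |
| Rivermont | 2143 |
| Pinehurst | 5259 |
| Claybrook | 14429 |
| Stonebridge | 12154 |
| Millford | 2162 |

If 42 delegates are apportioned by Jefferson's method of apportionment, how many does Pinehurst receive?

5

Standard divisor 45821/42 ≈ 1090.976; standard quotas: Oakdale 8.867, Rivermont 1.964, Pinehurst 4.820, Claybrook 13.226, Stonebridge 11.140, Millford 1.982.
Rounding down gives 8, 1, 4, 13, 11, 1 = 38 seats, so the divisor must be adjusted.
With modified divisor 1040: modified quotas Oakdale 9.302, Rivermont 2.061, Pinehurst 5.057, Claybrook 13.874, Stonebridge 11.687, Millford 2.079.
Rounding down: Oakdale 9, Rivermont 2, Pinehurst 5, Claybrook 13, Stonebridge 11, Millford 2 (total 42).
Pinehurst receives 5.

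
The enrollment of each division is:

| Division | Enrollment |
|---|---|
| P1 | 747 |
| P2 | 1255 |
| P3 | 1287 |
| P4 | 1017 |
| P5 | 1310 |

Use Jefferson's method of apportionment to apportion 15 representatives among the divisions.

Standard divisor 5616/15 ≈ 374.4; standard quotas: P1 1.995, P2 3.352, P3 3.438, P4 2.716, P5 3.499.
Rounding down gives 1, 3, 3, 2, 3 = 12 seats, so the divisor must be adjusted.
With modified divisor 325: modified quotas P1 2.298, P2 3.862, P3 3.960, P4 3.129, P5 4.031.
Rounding down: P1 2, P2 3, P3 3, P4 3, P5 4 (total 15).

P1: 2; P2: 3; P3: 3; P4: 3; P5: 4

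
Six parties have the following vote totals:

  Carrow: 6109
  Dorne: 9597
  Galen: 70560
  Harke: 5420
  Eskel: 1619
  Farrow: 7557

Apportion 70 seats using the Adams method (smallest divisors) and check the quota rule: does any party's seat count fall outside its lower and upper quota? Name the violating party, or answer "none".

Standard quotas: Carrow 4.240, Dorne 6.660, Galen 48.970, Harke 3.762, Eskel 1.124, Farrow 5.245.
Adams allocation: Carrow 5, Dorne 7, Galen 47, Harke 4, Eskel 2, Farrow 5.
Galen has quota 48.970 (lower 48, upper 49) but receives 47 — outside the quota interval.

Galen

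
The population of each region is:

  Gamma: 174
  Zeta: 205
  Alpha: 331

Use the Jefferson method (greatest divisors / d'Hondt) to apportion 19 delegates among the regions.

Standard divisor 710/19 ≈ 37.368; standard quotas: Gamma 4.656, Zeta 5.486, Alpha 8.858.
Rounding down gives 4, 5, 8 = 17 seats, so the divisor must be adjusted.
With modified divisor 34.5: modified quotas Gamma 5.043, Zeta 5.942, Alpha 9.594.
Rounding down: Gamma 5, Zeta 5, Alpha 9 (total 19).

Gamma=5, Zeta=5, Alpha=9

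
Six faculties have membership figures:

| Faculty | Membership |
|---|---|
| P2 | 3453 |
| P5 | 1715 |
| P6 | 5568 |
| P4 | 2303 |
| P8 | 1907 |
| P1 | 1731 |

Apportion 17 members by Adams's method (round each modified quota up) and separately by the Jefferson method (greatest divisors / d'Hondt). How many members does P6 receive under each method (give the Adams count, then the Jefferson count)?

5 and 6

Adams: P2 3, P5 2, P6 5, P4 3, P8 2, P1 2.
Jefferson: P2 4, P5 1, P6 6, P4 2, P8 2, P1 2.
P6 gets 5 under Adams and 6 under Jefferson.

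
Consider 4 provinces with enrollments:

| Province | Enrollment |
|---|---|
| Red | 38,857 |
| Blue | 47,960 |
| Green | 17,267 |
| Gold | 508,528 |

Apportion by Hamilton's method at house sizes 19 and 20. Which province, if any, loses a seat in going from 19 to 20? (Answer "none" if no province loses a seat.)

At 19 seats: Red 1, Blue 1, Green 1, Gold 16.
At 20 seats: Red 1, Blue 2, Green 0, Gold 17.
Green drops from 1 to 0.

Green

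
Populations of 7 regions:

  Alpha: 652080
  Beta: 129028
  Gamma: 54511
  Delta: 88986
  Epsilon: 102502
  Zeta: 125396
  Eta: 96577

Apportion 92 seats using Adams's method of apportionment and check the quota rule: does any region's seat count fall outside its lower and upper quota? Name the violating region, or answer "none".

Alpha

Standard quotas: Alpha 48.028, Beta 9.503, Gamma 4.015, Delta 6.554, Epsilon 7.550, Zeta 9.236, Eta 7.113.
Adams allocation: Alpha 47, Beta 10, Gamma 4, Delta 7, Epsilon 8, Zeta 9, Eta 7.
Alpha has quota 48.028 (lower 48, upper 49) but receives 47 — outside the quota interval.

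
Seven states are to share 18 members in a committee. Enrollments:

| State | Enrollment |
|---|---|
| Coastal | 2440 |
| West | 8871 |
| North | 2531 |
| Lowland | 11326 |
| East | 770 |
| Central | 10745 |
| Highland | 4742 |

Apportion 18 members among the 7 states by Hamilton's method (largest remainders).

Coastal=1; West=4; North=1; Lowland=5; East=0; Central=5; Highland=2

Total 41425; standard divisor 41425/18 ≈ 2301.389.
Standard quotas: Coastal 1.0602, West 3.8546, North 1.0998, Lowland 4.9214, East 0.3346, Central 4.6689, Highland 2.0605.
Lower quotas: Coastal 1, West 3, North 1, Lowland 4, East 0, Central 4, Highland 2 (sum 15, leaving 3 seats).
Remainders in descending order: Lowland 0.9214, West 0.8546, Central 0.6689, East 0.3346, North 0.0998, Highland 0.0605, Coastal 0.0602.
The surplus seats go to Lowland, West, Central.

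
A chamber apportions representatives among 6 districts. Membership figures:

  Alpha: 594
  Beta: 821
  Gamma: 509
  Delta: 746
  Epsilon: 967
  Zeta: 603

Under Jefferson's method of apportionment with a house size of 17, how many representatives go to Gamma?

Standard divisor 4240/17 ≈ 249.412; standard quotas: Alpha 2.382, Beta 3.292, Gamma 2.041, Delta 2.991, Epsilon 3.877, Zeta 2.418.
Rounding down gives 2, 3, 2, 2, 3, 2 = 14 seats, so the divisor must be adjusted.
With modified divisor 203: modified quotas Alpha 2.926, Beta 4.044, Gamma 2.507, Delta 3.675, Epsilon 4.764, Zeta 2.970.
Rounding down: Alpha 2, Beta 4, Gamma 2, Delta 3, Epsilon 4, Zeta 2 (total 17).
Gamma receives 2.

2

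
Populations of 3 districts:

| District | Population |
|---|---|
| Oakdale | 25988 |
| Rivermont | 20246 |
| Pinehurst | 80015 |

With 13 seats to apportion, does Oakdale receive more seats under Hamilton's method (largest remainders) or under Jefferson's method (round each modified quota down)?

Hamilton

Hamilton: Oakdale 3, Rivermont 2, Pinehurst 8.
Jefferson: Oakdale 2, Rivermont 2, Pinehurst 9.
Oakdale gets 3 under Hamilton and 2 under Jefferson.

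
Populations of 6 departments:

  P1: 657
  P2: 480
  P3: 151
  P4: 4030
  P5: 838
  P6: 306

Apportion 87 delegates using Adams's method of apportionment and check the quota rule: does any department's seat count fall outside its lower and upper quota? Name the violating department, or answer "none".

Standard quotas: P1 8.845, P2 6.462, P3 2.033, P4 54.257, P5 11.282, P6 4.120.
Adams allocation: P1 9, P2 7, P3 2, P4 53, P5 11, P6 5.
P4 has quota 54.257 (lower 54, upper 55) but receives 53 — outside the quota interval.

P4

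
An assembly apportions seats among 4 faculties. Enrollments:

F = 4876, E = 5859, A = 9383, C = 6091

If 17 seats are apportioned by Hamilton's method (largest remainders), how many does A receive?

The standard divisor is 26209/17 ≈ 1541.706.
Standard quotas: F 3.1627, E 3.8003, A 6.0861, C 3.9508.
Lower quotas: F 3, E 3, A 6, C 3 (sum 15, leaving 2 seats).
Remainders in descending order: C 0.9508, E 0.8003, F 0.1627, A 0.0861.
Largest remainders: C, E receive the extra seats.
A receives 6.

6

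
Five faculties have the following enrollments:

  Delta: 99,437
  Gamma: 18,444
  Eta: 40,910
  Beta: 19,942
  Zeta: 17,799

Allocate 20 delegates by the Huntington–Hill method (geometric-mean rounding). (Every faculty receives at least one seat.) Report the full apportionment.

Delta 10, Gamma 2, Eta 4, Beta 2, Zeta 2

With divisor 9981: modified quotas Delta 9.963, Gamma 1.848, Eta 4.099, Beta 1.998, Zeta 1.783.
Geometric-mean thresholds: Delta √(9·10)=9.487, Gamma √(1·2)=1.414, Eta √(4·5)=4.472, Beta √(1·2)=1.414, Zeta √(1·2)=1.414.
Each quota rounded against its threshold gives Delta 10, Gamma 2, Eta 4, Beta 2, Zeta 2 (total 20).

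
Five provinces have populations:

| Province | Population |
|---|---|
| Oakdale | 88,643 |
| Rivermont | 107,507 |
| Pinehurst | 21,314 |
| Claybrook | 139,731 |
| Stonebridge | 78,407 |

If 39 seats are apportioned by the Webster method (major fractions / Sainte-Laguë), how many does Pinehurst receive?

Standard divisor 435602/39 ≈ 11169.282; standard quotas: Oakdale 7.936, Rivermont 9.625, Pinehurst 1.908, Claybrook 12.510, Stonebridge 7.020.
Rounding to the nearest integer gives 8, 10, 2, 13, 7 = 40 seats, so the divisor must be adjusted.
With modified divisor 11200: modified quotas Oakdale 7.915, Rivermont 9.599, Pinehurst 1.903, Claybrook 12.476, Stonebridge 7.001.
Rounding to the nearest integer: Oakdale 8, Rivermont 10, Pinehurst 2, Claybrook 12, Stonebridge 7 (total 39).
Pinehurst receives 2.

2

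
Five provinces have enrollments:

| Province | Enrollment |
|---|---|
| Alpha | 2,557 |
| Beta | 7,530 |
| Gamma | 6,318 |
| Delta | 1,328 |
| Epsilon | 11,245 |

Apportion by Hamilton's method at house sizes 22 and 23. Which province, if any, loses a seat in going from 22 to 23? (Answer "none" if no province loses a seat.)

none

At 22 seats: Alpha 2, Beta 6, Gamma 5, Delta 1, Epsilon 8.
At 23 seats: Alpha 2, Beta 6, Gamma 5, Delta 1, Epsilon 9.
No province's allocation decreased.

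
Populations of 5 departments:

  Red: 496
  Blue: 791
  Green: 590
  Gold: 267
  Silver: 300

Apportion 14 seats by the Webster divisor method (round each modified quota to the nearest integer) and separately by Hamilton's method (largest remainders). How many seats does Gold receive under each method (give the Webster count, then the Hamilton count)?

2 and 1

Webster: Red 3, Blue 4, Green 3, Gold 2, Silver 2.
Hamilton: Red 3, Blue 5, Green 3, Gold 1, Silver 2.
Gold gets 2 under Webster and 1 under Hamilton.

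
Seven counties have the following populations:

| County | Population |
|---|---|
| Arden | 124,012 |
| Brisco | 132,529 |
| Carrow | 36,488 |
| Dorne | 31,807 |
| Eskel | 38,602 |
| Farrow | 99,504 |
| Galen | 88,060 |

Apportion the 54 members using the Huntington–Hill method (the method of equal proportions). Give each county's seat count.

Arden 12, Brisco 13, Carrow 4, Dorne 3, Eskel 4, Farrow 10, Galen 8

With divisor 10433: modified quotas Arden 11.887, Brisco 12.703, Carrow 3.497, Dorne 3.049, Eskel 3.700, Farrow 9.537, Galen 8.441.
Geometric-mean thresholds: Arden √(11·12)=11.489, Brisco √(12·13)=12.490, Carrow √(3·4)=3.464, Dorne √(3·4)=3.464, Eskel √(3·4)=3.464, Farrow √(9·10)=9.487, Galen √(8·9)=8.485.
Each quota rounded against its threshold gives Arden 12, Brisco 13, Carrow 4, Dorne 3, Eskel 4, Farrow 10, Galen 8 (total 54).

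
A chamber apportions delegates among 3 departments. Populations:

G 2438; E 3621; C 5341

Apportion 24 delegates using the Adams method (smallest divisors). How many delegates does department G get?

Standard divisor 11400/24 ≈ 475; standard quotas: G 5.133, E 7.623, C 11.244.
Rounding up gives 6, 8, 12 = 26 seats, so the divisor must be adjusted.
With modified divisor 500: modified quotas G 4.876, E 7.242, C 10.682.
Rounding up: G 5, E 8, C 11 (total 24).
G receives 5.

5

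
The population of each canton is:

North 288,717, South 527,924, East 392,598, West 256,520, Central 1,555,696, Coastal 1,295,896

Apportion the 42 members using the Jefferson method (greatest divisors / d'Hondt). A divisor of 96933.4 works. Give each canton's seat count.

North 2, South 5, East 4, West 2, Central 16, Coastal 13

With modified divisor 96933.4: modified quotas North 2.979, South 5.446, East 4.050, West 2.646, Central 16.049, Coastal 13.369.
Rounding down: North 2, South 5, East 4, West 2, Central 16, Coastal 13 (total 42).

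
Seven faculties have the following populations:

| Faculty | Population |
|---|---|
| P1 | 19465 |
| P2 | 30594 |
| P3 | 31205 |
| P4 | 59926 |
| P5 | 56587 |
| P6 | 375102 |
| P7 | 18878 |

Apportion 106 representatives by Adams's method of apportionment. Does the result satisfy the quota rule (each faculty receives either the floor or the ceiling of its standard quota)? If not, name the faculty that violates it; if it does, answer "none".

Standard quotas: P1 3.487, P2 5.480, P3 5.590, P4 10.734, P5 10.136, P6 67.191, P7 3.382.
Adams allocation: P1 4, P2 6, P3 6, P4 11, P5 10, P6 65, P7 4.
P6 has quota 67.191 (lower 67, upper 68) but receives 65 — outside the quota interval.

P6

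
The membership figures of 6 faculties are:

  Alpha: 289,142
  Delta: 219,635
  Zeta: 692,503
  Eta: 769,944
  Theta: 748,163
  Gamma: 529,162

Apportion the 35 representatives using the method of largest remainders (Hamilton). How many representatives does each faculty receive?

Alpha=3, Delta=2, Zeta=8, Eta=8, Theta=8, Gamma=6

Standard divisor: 3248549 ÷ 35 ≈ 92815.686.
Standard quotas: Alpha 3.1152, Delta 2.3664, Zeta 7.4611, Eta 8.2954, Theta 8.0607, Gamma 5.7012.
Lower quotas: Alpha 3, Delta 2, Zeta 7, Eta 8, Theta 8, Gamma 5 (sum 33, leaving 2 seats).
Remainders in descending order: Gamma 0.7012, Zeta 0.4611, Delta 0.3664, Eta 0.2954, Alpha 0.1152, Theta 0.0607.
The surplus seats go to Gamma, Zeta.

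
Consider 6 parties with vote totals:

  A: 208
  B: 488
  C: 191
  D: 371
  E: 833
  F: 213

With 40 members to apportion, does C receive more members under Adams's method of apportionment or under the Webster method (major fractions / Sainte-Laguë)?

Adams: A 4, B 8, C 4, D 6, E 14, F 4.
Webster: A 4, B 8, C 3, D 6, E 15, F 4.
C gets 4 under Adams and 3 under Webster.

Adams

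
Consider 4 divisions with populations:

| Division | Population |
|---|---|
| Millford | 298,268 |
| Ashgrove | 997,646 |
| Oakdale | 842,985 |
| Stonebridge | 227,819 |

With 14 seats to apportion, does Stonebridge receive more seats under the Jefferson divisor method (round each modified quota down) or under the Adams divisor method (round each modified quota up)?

Adams

Jefferson: Millford 2, Ashgrove 6, Oakdale 5, Stonebridge 1.
Adams: Millford 2, Ashgrove 5, Oakdale 5, Stonebridge 2.
Stonebridge gets 1 under Jefferson and 2 under Adams.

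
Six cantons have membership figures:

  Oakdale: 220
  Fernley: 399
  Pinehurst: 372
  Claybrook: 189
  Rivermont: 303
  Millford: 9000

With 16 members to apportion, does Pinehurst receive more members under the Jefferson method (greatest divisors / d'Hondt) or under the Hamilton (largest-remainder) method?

Jefferson: Oakdale 0, Fernley 0, Pinehurst 0, Claybrook 0, Rivermont 0, Millford 16.
Hamilton: Oakdale 0, Fernley 1, Pinehurst 1, Claybrook 0, Rivermont 0, Millford 14.
Pinehurst gets 0 under Jefferson and 1 under Hamilton.

Hamilton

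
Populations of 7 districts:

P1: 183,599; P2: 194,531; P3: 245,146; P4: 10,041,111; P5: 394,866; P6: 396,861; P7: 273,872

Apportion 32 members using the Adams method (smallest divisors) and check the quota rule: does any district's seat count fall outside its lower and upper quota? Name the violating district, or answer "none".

P4

Standard quotas: P1 0.501, P2 0.531, P3 0.669, P4 27.393, P5 1.077, P6 1.083, P7 0.747.
Adams allocation: P1 1, P2 1, P3 1, P4 26, P5 1, P6 1, P7 1.
P4 has quota 27.393 (lower 27, upper 28) but receives 26 — outside the quota interval.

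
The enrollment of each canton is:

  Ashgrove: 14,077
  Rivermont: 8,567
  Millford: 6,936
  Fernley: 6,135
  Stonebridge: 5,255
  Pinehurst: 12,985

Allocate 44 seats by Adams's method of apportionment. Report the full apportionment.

Ashgrove 11; Rivermont 7; Millford 6; Fernley 5; Stonebridge 5; Pinehurst 10

Standard divisor 53955/44 ≈ 1226.25; standard quotas: Ashgrove 11.480, Rivermont 6.986, Millford 5.656, Fernley 5.003, Stonebridge 4.285, Pinehurst 10.589.
Rounding up gives 12, 7, 6, 6, 5, 11 = 47 seats, so the divisor must be adjusted.
With modified divisor 1306: modified quotas Ashgrove 10.779, Rivermont 6.560, Millford 5.311, Fernley 4.698, Stonebridge 4.024, Pinehurst 9.943.
Rounding up: Ashgrove 11, Rivermont 7, Millford 6, Fernley 5, Stonebridge 5, Pinehurst 10 (total 44).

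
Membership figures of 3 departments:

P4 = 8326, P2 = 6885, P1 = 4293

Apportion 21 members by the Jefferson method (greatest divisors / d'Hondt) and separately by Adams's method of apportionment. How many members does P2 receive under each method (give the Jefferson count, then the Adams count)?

8 and 7

Jefferson: P4 9, P2 8, P1 4.
Adams: P4 9, P2 7, P1 5.
P2 gets 8 under Jefferson and 7 under Adams.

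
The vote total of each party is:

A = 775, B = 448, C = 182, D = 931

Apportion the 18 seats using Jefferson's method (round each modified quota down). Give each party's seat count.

A 6, B 3, C 1, D 8

Standard divisor 2336/18 ≈ 129.778; standard quotas: A 5.972, B 3.452, C 1.402, D 7.174.
Rounding down gives 5, 3, 1, 7 = 16 seats, so the divisor must be adjusted.
With modified divisor 114: modified quotas A 6.798, B 3.930, C 1.596, D 8.167.
Rounding down: A 6, B 3, C 1, D 8 (total 18).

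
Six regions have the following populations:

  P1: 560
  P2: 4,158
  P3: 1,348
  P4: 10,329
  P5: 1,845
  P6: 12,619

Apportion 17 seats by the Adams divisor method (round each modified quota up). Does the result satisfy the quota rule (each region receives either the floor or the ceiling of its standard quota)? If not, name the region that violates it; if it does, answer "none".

Standard quotas: P1 0.308, P2 2.291, P3 0.743, P4 5.690, P5 1.016, P6 6.952.
Adams allocation: P1 1, P2 2, P3 1, P4 5, P5 1, P6 7.
Every allocation lies between the lower and upper quota.

none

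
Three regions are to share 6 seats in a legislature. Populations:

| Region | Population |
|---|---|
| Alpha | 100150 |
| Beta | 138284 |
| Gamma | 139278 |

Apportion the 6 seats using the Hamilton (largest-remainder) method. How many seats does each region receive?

Total 377712; standard divisor 377712/6 = 62952.
Standard quotas: Alpha 1.5909, Beta 2.1967, Gamma 2.2124.
Lower quotas: Alpha 1, Beta 2, Gamma 2 (sum 5, leaving 1 seat).
Remainders in descending order: Alpha 0.5909, Gamma 0.2124, Beta 0.1967.
The surplus seat goes to Alpha.

Alpha 2, Beta 2, Gamma 2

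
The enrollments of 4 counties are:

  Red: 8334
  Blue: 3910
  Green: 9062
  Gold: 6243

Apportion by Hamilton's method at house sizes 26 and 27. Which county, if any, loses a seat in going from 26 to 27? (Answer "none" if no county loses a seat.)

At 26 seats: Red 8, Blue 4, Green 8, Gold 6.
At 27 seats: Red 8, Blue 4, Green 9, Gold 6.
No county's allocation decreased.

none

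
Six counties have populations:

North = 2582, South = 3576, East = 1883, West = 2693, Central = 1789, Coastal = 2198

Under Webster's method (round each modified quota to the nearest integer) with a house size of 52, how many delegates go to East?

7

Standard divisor 14721/52 ≈ 283.096; standard quotas: North 9.121, South 12.632, East 6.651, West 9.513, Central 6.319, Coastal 7.764.
Rounding to the nearest integer gives 9, 13, 7, 10, 6, 8 = 53 seats, so the divisor must be adjusted.
With modified divisor 285: modified quotas North 9.060, South 12.547, East 6.607, West 9.449, Central 6.277, Coastal 7.712.
Rounding to the nearest integer: North 9, South 13, East 7, West 9, Central 6, Coastal 8 (total 52).
East receives 7.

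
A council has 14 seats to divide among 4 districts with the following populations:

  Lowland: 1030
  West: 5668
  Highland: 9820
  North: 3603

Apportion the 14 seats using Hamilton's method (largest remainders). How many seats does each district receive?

The standard divisor is 20121/14 ≈ 1437.214.
Standard quotas: Lowland 0.7167, West 3.9437, Highland 6.8327, North 2.5069.
Lower quotas: Lowland 0, West 3, Highland 6, North 2 (sum 11, leaving 3 seats).
Remainders in descending order: West 0.9437, Highland 0.8327, Lowland 0.7167, North 0.5069.
Largest remainders: West, Highland, Lowland receive the extra seats.

Lowland 1; West 4; Highland 7; North 2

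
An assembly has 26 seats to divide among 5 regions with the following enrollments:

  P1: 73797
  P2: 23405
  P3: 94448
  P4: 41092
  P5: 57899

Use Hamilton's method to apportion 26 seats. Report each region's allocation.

P1=7, P2=2, P3=8, P4=4, P5=5

Total 290641; standard divisor 290641/26 ≈ 11178.5.
Standard quotas: P1 6.6017, P2 2.0938, P3 8.4491, P4 3.6760, P5 5.1795.
Lower quotas: P1 6, P2 2, P3 8, P4 3, P5 5 (sum 24, leaving 2 seats).
Remainders in descending order: P4 0.6760, P1 0.6017, P3 0.4491, P5 0.1795, P2 0.0938.
The surplus seats go to P4, P1.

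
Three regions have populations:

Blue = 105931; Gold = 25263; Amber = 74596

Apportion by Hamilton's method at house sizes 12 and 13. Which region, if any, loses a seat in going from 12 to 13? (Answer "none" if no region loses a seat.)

At 12 seats: Blue 6, Gold 2, Amber 4.
At 13 seats: Blue 7, Gold 1, Amber 5.
Gold drops from 2 to 1.

Gold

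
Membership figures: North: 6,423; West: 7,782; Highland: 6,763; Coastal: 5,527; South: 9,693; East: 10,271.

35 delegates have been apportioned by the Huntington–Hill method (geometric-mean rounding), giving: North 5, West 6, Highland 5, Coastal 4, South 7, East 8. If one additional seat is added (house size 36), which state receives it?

South

Priority for the next seat is population ÷ (√(s·(s+1))).
Priorities: North 1172.674, West 1200.789, Highland 1234.749, Coastal 1235.875, South 1295.282, East 1210.449.
Highest priority: South.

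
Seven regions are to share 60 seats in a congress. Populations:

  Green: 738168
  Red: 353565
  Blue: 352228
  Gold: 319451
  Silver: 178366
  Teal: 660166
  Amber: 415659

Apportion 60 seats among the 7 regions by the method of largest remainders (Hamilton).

Green 15, Red 7, Blue 7, Gold 6, Silver 4, Teal 13, Amber 8

The standard divisor is 3017603/60 ≈ 50293.383.
Standard quotas: Green 14.6772, Red 7.0301, Blue 7.0035, Gold 6.3518, Silver 3.5465, Teal 13.1263, Amber 8.2647.
Lower quotas: Green 14, Red 7, Blue 7, Gold 6, Silver 3, Teal 13, Amber 8 (sum 58, leaving 2 seats).
Remainders in descending order: Green 0.6772, Silver 0.5465, Gold 0.3518, Amber 0.2647, Teal 0.1263, Red 0.0301, Blue 0.0035.
Largest remainders: Green, Silver receive the extra seats.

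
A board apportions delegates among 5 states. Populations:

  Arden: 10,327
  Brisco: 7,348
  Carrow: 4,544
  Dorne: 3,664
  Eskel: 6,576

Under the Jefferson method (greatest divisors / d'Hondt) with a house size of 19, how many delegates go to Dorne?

2

Standard divisor 32459/19 ≈ 1708.368; standard quotas: Arden 6.045, Brisco 4.301, Carrow 2.660, Dorne 2.145, Eskel 3.849.
Rounding down gives 6, 4, 2, 2, 3 = 17 seats, so the divisor must be adjusted.
With modified divisor 1500: modified quotas Arden 6.885, Brisco 4.899, Carrow 3.029, Dorne 2.443, Eskel 4.384.
Rounding down: Arden 6, Brisco 4, Carrow 3, Dorne 2, Eskel 4 (total 19).
Dorne receives 2.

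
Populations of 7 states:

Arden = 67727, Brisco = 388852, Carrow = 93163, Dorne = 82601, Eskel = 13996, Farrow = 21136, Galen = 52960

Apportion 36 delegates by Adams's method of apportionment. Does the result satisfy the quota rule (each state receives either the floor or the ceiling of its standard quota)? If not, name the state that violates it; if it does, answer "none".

Standard quotas: Arden 3.384, Brisco 19.431, Carrow 4.655, Dorne 4.128, Eskel 0.699, Farrow 1.056, Galen 2.646.
Adams allocation: Arden 4, Brisco 18, Carrow 5, Dorne 4, Eskel 1, Farrow 1, Galen 3.
Brisco has quota 19.431 (lower 19, upper 20) but receives 18 — outside the quota interval.

Brisco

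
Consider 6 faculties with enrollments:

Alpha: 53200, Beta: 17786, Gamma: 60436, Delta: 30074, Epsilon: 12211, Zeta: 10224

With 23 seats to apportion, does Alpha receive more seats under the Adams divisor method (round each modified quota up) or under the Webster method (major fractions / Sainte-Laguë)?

Webster

Adams: Alpha 6, Beta 2, Gamma 7, Delta 4, Epsilon 2, Zeta 2.
Webster: Alpha 7, Beta 2, Gamma 7, Delta 4, Epsilon 2, Zeta 1.
Alpha gets 6 under Adams and 7 under Webster.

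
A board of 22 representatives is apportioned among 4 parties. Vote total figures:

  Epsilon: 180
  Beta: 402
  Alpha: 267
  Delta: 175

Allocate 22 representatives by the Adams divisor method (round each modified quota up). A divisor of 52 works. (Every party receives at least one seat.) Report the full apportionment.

Epsilon 4; Beta 8; Alpha 6; Delta 4

With modified divisor 52: modified quotas Epsilon 3.462, Beta 7.731, Alpha 5.135, Delta 3.365.
Rounding up: Epsilon 4, Beta 8, Alpha 6, Delta 4 (total 22).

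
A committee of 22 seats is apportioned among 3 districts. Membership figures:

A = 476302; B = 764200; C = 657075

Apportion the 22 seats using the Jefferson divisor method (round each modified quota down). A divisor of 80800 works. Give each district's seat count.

With modified divisor 80800: modified quotas A 5.895, B 9.458, C 8.132.
Rounding down: A 5, B 9, C 8 (total 22).

A 5, B 9, C 8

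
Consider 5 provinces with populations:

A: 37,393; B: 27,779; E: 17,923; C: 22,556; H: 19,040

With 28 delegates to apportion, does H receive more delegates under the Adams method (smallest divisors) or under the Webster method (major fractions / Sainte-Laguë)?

Adams: A 8, B 6, E 4, C 5, H 5.
Webster: A 9, B 6, E 4, C 5, H 4.
H gets 5 under Adams and 4 under Webster.

Adams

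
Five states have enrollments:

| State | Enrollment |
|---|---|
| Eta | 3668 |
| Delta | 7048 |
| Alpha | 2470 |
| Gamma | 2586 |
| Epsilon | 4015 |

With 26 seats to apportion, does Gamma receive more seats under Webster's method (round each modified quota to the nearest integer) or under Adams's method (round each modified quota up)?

Adams

Webster: Eta 5, Delta 10, Alpha 3, Gamma 3, Epsilon 5.
Adams: Eta 5, Delta 9, Alpha 3, Gamma 4, Epsilon 5.
Gamma gets 3 under Webster and 4 under Adams.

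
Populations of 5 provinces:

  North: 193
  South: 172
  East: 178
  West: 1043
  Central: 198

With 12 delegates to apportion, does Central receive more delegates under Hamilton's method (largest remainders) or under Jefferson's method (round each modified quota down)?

Hamilton: North 1, South 1, East 1, West 7, Central 2.
Jefferson: North 1, South 1, East 1, West 8, Central 1.
Central gets 2 under Hamilton and 1 under Jefferson.

Hamilton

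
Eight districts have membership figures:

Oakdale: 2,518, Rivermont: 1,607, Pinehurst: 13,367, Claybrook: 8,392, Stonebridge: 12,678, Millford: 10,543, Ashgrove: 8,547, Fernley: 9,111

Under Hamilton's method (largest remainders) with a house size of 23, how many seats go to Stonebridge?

4

Total 66763; standard divisor 66763/23 ≈ 2902.739.
Standard quotas: Oakdale 0.8675, Rivermont 0.5536, Pinehurst 4.6050, Claybrook 2.8911, Stonebridge 4.3676, Millford 3.6321, Ashgrove 2.9445, Fernley 3.1388.
Lower quotas: Oakdale 0, Rivermont 0, Pinehurst 4, Claybrook 2, Stonebridge 4, Millford 3, Ashgrove 2, Fernley 3 (sum 18, leaving 5 seats).
Remainders in descending order: Ashgrove 0.9445, Claybrook 0.8911, Oakdale 0.8675, Millford 0.6321, Pinehurst 0.6050, Rivermont 0.5536, Stonebridge 0.3676, Fernley 0.1388.
The surplus seats go to Ashgrove, Claybrook, Oakdale, Millford, Pinehurst.
Stonebridge receives 4.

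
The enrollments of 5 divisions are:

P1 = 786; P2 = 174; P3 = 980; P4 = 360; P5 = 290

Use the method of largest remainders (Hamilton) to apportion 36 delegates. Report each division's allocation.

The standard divisor is 2590/36 ≈ 71.944.
Standard quotas: P1 10.925, P2 2.419, P3 13.622, P4 5.004, P5 4.031.
Lower quotas: P1 10, P2 2, P3 13, P4 5, P5 4 (sum 34, leaving 2 seats).
Remainders in descending order: P1 0.925, P3 0.622, P2 0.419, P5 0.031, P4 0.004.
The surplus seats go to P1, P3.

P1 11; P2 2; P3 14; P4 5; P5 4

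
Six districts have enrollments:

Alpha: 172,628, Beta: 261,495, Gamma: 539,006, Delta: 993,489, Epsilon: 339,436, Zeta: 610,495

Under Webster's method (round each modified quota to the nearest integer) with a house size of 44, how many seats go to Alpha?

Standard divisor 2916549/44 ≈ 66285.205; standard quotas: Alpha 2.604, Beta 3.945, Gamma 8.132, Delta 14.988, Epsilon 5.121, Zeta 9.210.
Rounding to the nearest integer gives Alpha 3, Beta 4, Gamma 8, Delta 15, Epsilon 5, Zeta 9 — total 44, matching the house size, so no adjustment is needed.
Alpha receives 3.

3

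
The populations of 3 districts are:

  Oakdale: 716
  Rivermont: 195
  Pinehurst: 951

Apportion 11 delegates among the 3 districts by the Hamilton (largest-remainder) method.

Oakdale 4, Rivermont 1, Pinehurst 6

Total 1862; standard divisor 1862/11 ≈ 169.273.
Standard quotas: Oakdale 4.230, Rivermont 1.152, Pinehurst 5.618.
Lower quotas: Oakdale 4, Rivermont 1, Pinehurst 5 (sum 10, leaving 1 seat).
Remainders in descending order: Pinehurst 0.618, Oakdale 0.230, Rivermont 0.152.
The surplus seat goes to Pinehurst.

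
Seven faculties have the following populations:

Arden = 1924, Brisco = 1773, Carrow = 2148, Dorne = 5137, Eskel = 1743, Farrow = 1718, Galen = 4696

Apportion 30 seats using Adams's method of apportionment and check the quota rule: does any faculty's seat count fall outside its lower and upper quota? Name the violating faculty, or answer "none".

Standard quotas: Arden 3.016, Brisco 2.779, Carrow 3.367, Dorne 8.052, Eskel 2.732, Farrow 2.693, Galen 7.361.
Adams allocation: Arden 3, Brisco 3, Carrow 3, Dorne 8, Eskel 3, Farrow 3, Galen 7.
Every allocation lies between the lower and upper quota.

none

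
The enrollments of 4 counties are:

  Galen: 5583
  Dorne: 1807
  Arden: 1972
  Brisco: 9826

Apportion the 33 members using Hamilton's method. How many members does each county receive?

Galen: 10; Dorne: 3; Arden: 3; Brisco: 17

Standard divisor: 19188 ÷ 33 ≈ 581.455.
Standard quotas: Galen 9.6018, Dorne 3.1077, Arden 3.3915, Brisco 16.8990.
Lower quotas: Galen 9, Dorne 3, Arden 3, Brisco 16 (sum 31, leaving 2 seats).
Remainders in descending order: Brisco 0.8990, Galen 0.6018, Arden 0.3915, Dorne 0.1077.
The surplus seats go to Brisco, Galen.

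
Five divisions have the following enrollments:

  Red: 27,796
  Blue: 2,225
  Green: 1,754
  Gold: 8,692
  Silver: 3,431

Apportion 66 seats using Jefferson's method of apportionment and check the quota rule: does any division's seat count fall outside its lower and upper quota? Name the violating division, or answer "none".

Red

Standard quotas: Red 41.791, Blue 3.345, Green 2.637, Gold 13.068, Silver 5.158.
Jefferson allocation: Red 43, Blue 3, Green 2, Gold 13, Silver 5.
Red has quota 41.791 (lower 41, upper 42) but receives 43 — outside the quota interval.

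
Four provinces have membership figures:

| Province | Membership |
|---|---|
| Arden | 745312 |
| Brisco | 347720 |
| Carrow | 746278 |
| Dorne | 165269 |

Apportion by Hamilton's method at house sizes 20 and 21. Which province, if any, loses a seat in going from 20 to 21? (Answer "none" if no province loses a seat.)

Brisco

At 20 seats: Arden 7, Brisco 4, Carrow 7, Dorne 2.
At 21 seats: Arden 8, Brisco 3, Carrow 8, Dorne 2.
Brisco drops from 4 to 3.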